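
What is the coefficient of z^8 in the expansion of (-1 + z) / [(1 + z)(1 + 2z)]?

Partial fractions give a closed form: a_n = (2)·(-1)^n + (-3)·(-2)^n.
At n = 8: a_8 = -766.

-766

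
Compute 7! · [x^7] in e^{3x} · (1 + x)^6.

1017495

The EGF product rule gives c_7 = Σ_{k_1+k_2=7} C(7; k_1,k_2) · ∏ g_i(k_i), where e^{3x} gives (3)^k; (1+x)^6 gives the falling factorial (6)_k.
g_1(k) for k = 0…7: 1, 3, 9, 27, 81, 243, 729, 2187.
g_2(k) for k = 0…7: 1, 6, 30, 120, 360, 720, 720, 0.
c_7 = Σ_k C(7,k)·g_1(k)·g_2(7−k) = 7·3·720 + 21·9·720 + 35·27·360 + 35·81·120 + 21·243·30 + 7·729·6 + 1·2187·1 = 15120 + 136080 + 340200 + 340200 + 153090 + 30618 + 2187 = 1017495.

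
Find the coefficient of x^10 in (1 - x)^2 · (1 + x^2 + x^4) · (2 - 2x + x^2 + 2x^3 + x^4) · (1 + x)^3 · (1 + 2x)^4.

-68

(1 - x)^2 has coefficients 1,-2,1 for degrees 0…2.
(1 + x^2 + x^4) has coefficients 1,0,1,0,1,0,0,0,0,0,0 for degrees 0…10.
Multiplying by (2 - 2x + x^2 + 2x^3 + x^4) gives running coefficients 2,-2,3,0,4,0,2,2,1,0,0 for degrees 0…10.
Multiplying by (1 + x)^3 gives running coefficients 2,4,3,5,11,15,14,12,13,11,5 for degrees 0…10.
Finally multiplying by (1 + 2x)^4, the product of all factors after the first has coefficients 2,20,83,189,283,383,606,916,1101,1091,1013 for degrees 0…10.
[x^10] = 1·1013 − 2·1091 + 1·1101 = -68.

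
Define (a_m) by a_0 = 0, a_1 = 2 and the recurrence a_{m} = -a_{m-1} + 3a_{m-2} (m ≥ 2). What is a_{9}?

1016

The ordinary generating function has denominator 1 + z - 3z^2.
Iterating the recurrence: a_0,…,a_{9} = 0, 2, -2, 8, -14, 38, -80, 194, -434, 1016.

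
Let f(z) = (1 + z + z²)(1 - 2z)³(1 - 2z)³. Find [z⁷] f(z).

-128

(1 + z + z²) has coefficients 1,1,1 for degrees 0…2.
(1 - 2z)³ has coefficients 1,-6,12,-8,0,0,0,0 for degrees 0…7.
Finally multiplying by (1 - 2z)³, the product of all factors after the first has coefficients 1,-12,60,-160,240,-192,64,0 for degrees 0…7.
[z⁷] = 1·0 + 1·64 + 1·(-192) = -128.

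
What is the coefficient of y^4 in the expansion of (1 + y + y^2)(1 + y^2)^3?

(1 + y + y^2) has coefficients 1,1,1 for degrees 0…2.
(1 + y^2)^3 has coefficients 1,0,3,0,3 for degrees 0…4.
[y^4] = 1·3 + 1·0 + 1·3 = 6.

6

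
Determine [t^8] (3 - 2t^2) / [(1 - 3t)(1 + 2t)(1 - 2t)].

32293

Partial fractions give a closed form: a_n = (5)·3^n + (1/2)·(-2)^n + (-5/2)·2^n.
At n = 8: a_8 = 32293.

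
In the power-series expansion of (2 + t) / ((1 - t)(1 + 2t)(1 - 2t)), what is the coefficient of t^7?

255

Partial fractions give a closed form: a_n = (-1)·1^n + (1/2)·(-2)^n + (5/2)·2^n.
At n = 7: a_7 = 255.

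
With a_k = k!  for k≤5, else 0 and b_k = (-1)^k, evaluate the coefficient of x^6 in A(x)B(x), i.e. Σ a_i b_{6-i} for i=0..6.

-100

This is [x^6] in the product of the two ordinary generating functions.
Σ = 1·1 + 1·(-1) + 2·1 + 6·(-1) + 24·1 + 120·(-1) + 0·1 = -100.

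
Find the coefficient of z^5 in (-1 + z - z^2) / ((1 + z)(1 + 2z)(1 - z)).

Partial fractions give a closed form: a_n = (3/2)·(-1)^n + (-7/3)·(-2)^n + (-1/6)·1^n.
At n = 5: a_5 = 73.

73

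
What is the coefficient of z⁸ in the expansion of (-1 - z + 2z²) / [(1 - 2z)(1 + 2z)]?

-128

The denominator gives the recurrence a_n = 4a_(n−2) for n ≥ 3; the numerator fixes a_0 = -1, a_1 = -1, a_2 = -2.
Iterating: -1, -1, -2, -4, -8, -16, -32, -64, -128, so a_8 = -128.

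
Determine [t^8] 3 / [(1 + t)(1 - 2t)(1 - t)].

The denominator gives the recurrence a_n = 2a_(n−1) + a_(n−2) − 2a_(n−3) for n ≥ 3; the numerator fixes a_0 = 3, a_1 = 6, a_2 = 15.
Iterating: 3, 6, 15, 30, 63, 126, 255, 510, 1023, so a_8 = 1023.

1023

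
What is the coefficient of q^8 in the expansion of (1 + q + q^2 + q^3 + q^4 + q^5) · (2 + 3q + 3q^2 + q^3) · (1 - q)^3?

(1 + q + q^2 + q^3 + q^4 + q^5) has coefficients 1,1,1,1,1,1 for degrees 0…5.
(2 + 3q + 3q^2 + q^3) has coefficients 2,3,3,1,0,0,0,0,0 for degrees 0…8.
Finally multiplying by (1 - q)^3, the product of all factors after the first has coefficients 2,-3,0,-1,3,0,-1,0,0 for degrees 0…8.
[q^8] = 1·0 + 1·0 + 1·(-1) + 1·0 + 1·3 + 1·(-1) = 1.

1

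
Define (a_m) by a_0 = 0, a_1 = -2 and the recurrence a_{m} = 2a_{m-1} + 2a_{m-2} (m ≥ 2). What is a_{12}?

The ordinary generating function has denominator 1 - 2t - 2t^2.
Iterating the recurrence: a_0,…,a_{12} = 0, -2, -4, -12, -32, -88, -240, -656, -1792, -4896, -13376, -36544, -99840.

-99840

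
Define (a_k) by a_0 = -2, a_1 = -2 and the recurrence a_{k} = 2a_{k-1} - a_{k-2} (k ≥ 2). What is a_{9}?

-2

The ordinary generating function has denominator 1 - 2x + x^2.
Iterating the recurrence: a_0,…,a_{9} = -2, -2, -2, -2, -2, -2, -2, -2, -2, -2.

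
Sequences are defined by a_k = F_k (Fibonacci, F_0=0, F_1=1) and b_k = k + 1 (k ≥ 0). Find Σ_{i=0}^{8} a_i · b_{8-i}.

Write out a_i and b_{8-i} for i = 0,…,8 and sum the products.
Σ = 0·9 + 1·8 + 1·7 + 2·6 + 3·5 + 5·4 + 8·3 + 13·2 + 21·1 = 133.

133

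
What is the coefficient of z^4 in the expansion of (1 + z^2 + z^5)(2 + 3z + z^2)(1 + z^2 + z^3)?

7

(1 + z^2 + z^5) has coefficients 1,0,1,0,0 for degrees 0…4.
(2 + 3z + z^2) has coefficients 2,3,1,0,0 for degrees 0…4.
Finally multiplying by (1 + z^2 + z^3), the product of all factors after the first has coefficients 2,3,3,5,4 for degrees 0…4.
[z^4] = 1·4 + 1·3 = 7.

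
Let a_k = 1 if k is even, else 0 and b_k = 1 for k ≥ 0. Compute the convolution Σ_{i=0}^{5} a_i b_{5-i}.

Write out a_i and b_{5-i} for i = 0,…,5 and sum the products.
Σ = 1·1 + 0·1 + 1·1 + 0·1 + 1·1 + 0·1 = 3.

3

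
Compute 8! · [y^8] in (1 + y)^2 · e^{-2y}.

1792

The EGF product rule gives c_8 = Σ_{k_1+k_2=8} C(8; k_1,k_2) · ∏ g_i(k_i), where (1+y)^2 gives the falling factorial (2)_k; e^{-2y} gives (-2)^k.
g_1(k) for k = 0…8: 1, 2, 2, 0, 0, 0, 0, 0, 0.
g_2(k) for k = 0…8: 1, -2, 4, -8, 16, -32, 64, -128, 256.
c_8 = Σ_k C(8,k)·g_1(k)·g_2(8−k) = 1·1·256 + 8·2·(-128) + 28·2·64 = 256 − 2048 + 3584 = 1792.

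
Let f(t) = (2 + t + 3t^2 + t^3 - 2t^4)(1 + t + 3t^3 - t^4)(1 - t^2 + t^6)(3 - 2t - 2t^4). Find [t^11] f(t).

42

(2 + t + 3t^2 + t^3 - 2t^4) has coefficients 2,1,3,1,-2 for degrees 0…4.
(1 + t + 3t^3 - t^4) has coefficients 1,1,0,3,-1,0,0,0,0,0,0,0 for degrees 0…11.
Multiplying by (1 - t^2 + t^6) gives running coefficients 1,1,-1,2,-1,-3,2,1,0,3,-1,0 for degrees 0…11.
Finally multiplying by (3 - 2t - 2t^4), the product of all factors after the first has coefficients 3,1,-5,8,-9,-9,14,-5,0,15,-13,0 for degrees 0…11.
[t^11] = 2·0 + 1·(-13) + 3·15 + 1·0 − 2·(-5) = 42.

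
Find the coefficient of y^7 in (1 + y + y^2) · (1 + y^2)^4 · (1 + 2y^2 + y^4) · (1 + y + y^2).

(1 + y + y^2) has coefficients 1,1,1 for degrees 0…2.
(1 + y^2)^4 has coefficients 1,0,4,0,6,0,4,0 for degrees 0…7.
Multiplying by (1 + 2y^2 + y^4) gives running coefficients 1,0,6,0,15,0,20,0 for degrees 0…7.
Finally multiplying by (1 + y + y^2), the product of all factors after the first has coefficients 1,1,7,6,21,15,35,20 for degrees 0…7.
[y^7] = 1·20 + 1·35 + 1·15 = 70.

70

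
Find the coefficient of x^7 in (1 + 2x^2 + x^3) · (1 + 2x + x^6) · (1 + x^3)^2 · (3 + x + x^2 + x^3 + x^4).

47

(1 + 2x^2 + x^3) has coefficients 1,0,2,1 for degrees 0…3.
(1 + 2x + x^6) has coefficients 1,2,0,0,0,0,1,0 for degrees 0…7.
Multiplying by (1 + x^3)^2 gives running coefficients 1,2,0,2,4,0,2,2 for degrees 0…7.
Finally multiplying by (3 + x + x^2 + x^3 + x^4), the product of all factors after the first has coefficients 3,7,3,9,17,8,12,14 for degrees 0…7.
[x^7] = 1·14 + 2·8 + 1·17 = 47.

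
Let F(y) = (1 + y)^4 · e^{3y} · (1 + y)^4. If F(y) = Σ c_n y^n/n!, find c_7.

The EGF product rule gives c_7 = Σ_{k_1+k_2+k_3=7} C(7; k_1,k_2,k_3) · ∏ g_i(k_i), where (1+y)^4 gives the falling factorial (4)_k; e^{3y} gives (3)^k; (1+y)^4 gives the falling factorial (4)_k.
g_1(k) for k = 0…7: 1, 4, 12, 24, 24, 0, 0, 0.
g_2(k) for k = 0…7: 1, 3, 9, 27, 81, 243, 729, 2187.
g_3(k) for k = 0…7: 1, 4, 12, 24, 24, 0, 0, 0.
First combine the last two factors: h(k) = Σ_j C(k,j)·g_2(j)·g_3(k−j) for k = 0…7: 1, 7, 45, 267, 1473, 7623, 37341, 174555.
c_7 = Σ_k C(7,k)·g_1(k)·h(7−k) = 1·1·174555 + 7·4·37341 + 21·12·7623 + 35·24·1473 + 35·24·267 = 174555 + 1045548 + 1920996 + 1237320 + 224280 = 4602699.

4602699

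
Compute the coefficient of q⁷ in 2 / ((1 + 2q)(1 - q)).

The denominator gives the recurrence a_n = −a_(n−1) + 2a_(n−2) for n ≥ 2; the numerator fixes a_0 = 2, a_1 = -2.
Iterating: 2, -2, 6, -10, 22, -42, 86, -170, so a_7 = -170.

-170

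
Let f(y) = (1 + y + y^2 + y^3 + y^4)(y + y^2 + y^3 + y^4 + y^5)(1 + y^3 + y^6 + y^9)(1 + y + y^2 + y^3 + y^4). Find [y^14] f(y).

(1 + y + y^2 + y^3 + y^4) has coefficients 1,1,1,1,1 for degrees 0…4.
(y + y^2 + y^3 + y^4 + y^5) has coefficients 0,1,1,1,1,1,0,0,0,0,0,0,0,0,0 for degrees 0…14.
Multiplying by (1 + y^3 + y^6 + y^9) gives running coefficients 0,1,1,1,2,2,1,2,2,1,2,2,1,1,1 for degrees 0…14.
Finally multiplying by (1 + y + y^2 + y^3 + y^4), the product of all factors after the first has coefficients 0,1,2,3,5,7,7,8,9,8,8,9,8,7,7 for degrees 0…14.
[y^14] = 1·7 + 1·7 + 1·8 + 1·9 + 1·8 = 39.

39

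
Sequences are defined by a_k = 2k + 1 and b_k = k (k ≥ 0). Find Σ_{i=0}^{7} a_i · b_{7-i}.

The convolution is the x^7 coefficient of A(x)B(x).
Σ = 1·7 + 3·6 + 5·5 + 7·4 + 9·3 + 11·2 + 13·1 + 15·0 = 140.

140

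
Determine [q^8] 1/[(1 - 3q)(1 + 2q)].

4039

Partial fractions give a closed form: a_n = (3/5)·3^n + (2/5)·(-2)^n.
At n = 8: a_8 = 4039.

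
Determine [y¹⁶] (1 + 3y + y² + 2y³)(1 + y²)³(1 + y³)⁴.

42

(1 + 3y + y² + 2y³) has coefficients 1,3,1,2 for degrees 0…3.
(1 + y²)³ has coefficients 1,0,3,0,3,0,1,0,0,0,0,0,0,0,0,0,0 for degrees 0…16.
Finally multiplying by (1 + y³)⁴, the product of all factors after the first has coefficients 1,0,3,4,3,12,7,12,18,8,18,12,7,12,3,4,3 for degrees 0…16.
[y¹⁶] = 1·3 + 3·4 + 1·3 + 2·12 = 42.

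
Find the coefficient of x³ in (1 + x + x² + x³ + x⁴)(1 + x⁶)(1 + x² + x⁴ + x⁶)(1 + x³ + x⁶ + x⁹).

3

(1 + x + x² + x³ + x⁴) has coefficients 1,1,1,1 for degrees 0…3.
(1 + x⁶) has coefficients 1,0,0,0 for degrees 0…3.
Multiplying by (1 + x² + x⁴ + x⁶) gives running coefficients 1,0,1,0 for degrees 0…3.
Finally multiplying by (1 + x³ + x⁶ + x⁹), the product of all factors after the first has coefficients 1,0,1,1 for degrees 0…3.
[x³] = 1·1 + 1·1 + 1·0 + 1·1 = 3.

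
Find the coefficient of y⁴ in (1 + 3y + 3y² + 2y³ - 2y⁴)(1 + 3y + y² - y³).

4

(1 + 3y + 3y² + 2y³ - 2y⁴) has coefficients 1,3,3,2,-2 for degrees 0…4.
(1 + 3y + y² - y³) has coefficients 1,3,1,-1,0 for degrees 0…4.
[y⁴] = 1·0 + 3·(-1) + 3·1 + 2·3 − 2·1 = 4.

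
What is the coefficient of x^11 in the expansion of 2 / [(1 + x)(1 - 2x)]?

2730

Partial fractions give a closed form: a_n = (2/3)·(-1)^n + (4/3)·2^n.
At n = 11: a_11 = 2730.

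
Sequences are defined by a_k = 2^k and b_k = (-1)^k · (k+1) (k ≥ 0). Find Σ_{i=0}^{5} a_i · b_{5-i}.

The convolution is the x^5 coefficient of A(x)B(x).
Σ = 1·(-6) + 2·5 + 4·(-4) + 8·3 + 16·(-2) + 32·1 = 12.

12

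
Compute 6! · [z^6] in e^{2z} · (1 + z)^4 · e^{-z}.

1045

The EGF product rule gives c_6 = Σ_{k_1+k_2+k_3=6} C(6; k_1,k_2,k_3) · ∏ g_i(k_i), where e^{2z} gives (2)^k; (1+z)^4 gives the falling factorial (4)_k; e^{-z} gives (-1)^k.
g_1(k) for k = 0…6: 1, 2, 4, 8, 16, 32, 64.
g_2(k) for k = 0…6: 1, 4, 12, 24, 24, 0, 0.
g_3(k) for k = 0…6: 1, -1, 1, -1, 1, -1, 1.
First combine the last two factors: h(k) = Σ_j C(k,j)·g_2(j)·g_3(k−j) for k = 0…6: 1, 3, 5, -1, -15, 19, 37.
c_6 = Σ_k C(6,k)·g_1(k)·h(6−k) = 1·1·37 + 6·2·19 + 15·4·(-15) + 20·8·(-1) + 15·16·5 + 6·32·3 + 1·64·1 = 37 + 228 − 900 − 160 + 1200 + 576 + 64 = 1045.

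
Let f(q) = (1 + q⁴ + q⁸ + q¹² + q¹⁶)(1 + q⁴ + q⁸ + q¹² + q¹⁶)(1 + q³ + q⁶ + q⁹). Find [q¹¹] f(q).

3

(1 + q⁴ + q⁸ + q¹² + q¹⁶) has coefficients 1,0,0,0,1,0,0,0,1,0,0,0 for degrees 0…11.
(1 + q⁴ + q⁸ + q¹² + q¹⁶) has coefficients 1,0,0,0,1,0,0,0,1,0,0,0 for degrees 0…11.
Finally multiplying by (1 + q³ + q⁶ + q⁹), the product of all factors after the first has coefficients 1,0,0,1,1,0,1,1,1,1,1,1 for degrees 0…11.
[q¹¹] = 1·1 + 1·1 + 1·1 = 3.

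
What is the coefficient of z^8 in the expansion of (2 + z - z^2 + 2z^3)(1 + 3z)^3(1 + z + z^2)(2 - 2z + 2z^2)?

(2 + z - z^2 + 2z^3) has coefficients 2,1,-1,2 for degrees 0…3.
(1 + 3z)^3 has coefficients 1,9,27,27,0,0,0,0,0 for degrees 0…8.
Multiplying by (1 + z + z^2) gives running coefficients 1,10,37,63,54,27,0,0,0 for degrees 0…8.
Finally multiplying by (2 - 2z + 2z^2), the product of all factors after the first has coefficients 2,18,56,72,56,72,54,54,0 for degrees 0…8.
[z^8] = 2·0 + 1·54 − 1·54 + 2·72 = 144.

144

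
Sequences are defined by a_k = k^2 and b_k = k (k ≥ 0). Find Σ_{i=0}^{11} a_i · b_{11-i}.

1210

Write out a_i and b_{11-i} for i = 0,…,11 and sum the products.
Σ = 0·11 + 1·10 + 4·9 + 9·8 + 16·7 + 25·6 + 36·5 + 49·4 + 64·3 + 81·2 + 100·1 + 121·0 = 1210.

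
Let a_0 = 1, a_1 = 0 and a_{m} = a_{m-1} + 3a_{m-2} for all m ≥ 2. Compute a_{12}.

8049

The ordinary generating function has denominator 1 - q - 3q^2.
Iterating the recurrence: a_0,…,a_{12} = 1, 0, 3, 3, 12, 21, 57, 120, 291, 651, 1524, 3477, 8049.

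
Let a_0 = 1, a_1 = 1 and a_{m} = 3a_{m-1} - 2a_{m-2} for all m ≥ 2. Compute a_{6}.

1

The ordinary generating function has denominator 1 - 3y + 2y^2.
Iterating the recurrence: a_0,…,a_{6} = 1, 1, 1, 1, 1, 1, 1.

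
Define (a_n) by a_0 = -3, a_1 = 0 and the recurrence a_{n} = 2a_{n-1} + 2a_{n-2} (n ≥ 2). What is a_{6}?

The ordinary generating function has denominator 1 - 2q - 2q^2.
Iterating the recurrence: a_0,…,a_{6} = -3, 0, -6, -12, -36, -96, -264.

-264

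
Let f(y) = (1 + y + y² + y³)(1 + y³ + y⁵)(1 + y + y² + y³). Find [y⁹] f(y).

(1 + y + y² + y³) has coefficients 1,1,1,1 for degrees 0…3.
(1 + y³ + y⁵) has coefficients 1,0,0,1,0,1,0,0,0,0 for degrees 0…9.
Finally multiplying by (1 + y + y² + y³), the product of all factors after the first has coefficients 1,1,1,2,1,2,2,1,1,0 for degrees 0…9.
[y⁹] = 1·0 + 1·1 + 1·1 + 1·2 = 4.

4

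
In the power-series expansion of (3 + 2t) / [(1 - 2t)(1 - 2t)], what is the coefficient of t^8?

The denominator gives the recurrence a_n = 4a_(n−1) − 4a_(n−2) for n ≥ 2; the numerator fixes a_0 = 3, a_1 = 14.
Iterating: 3, 14, 44, 120, 304, 736, 1728, 3968, 8960, so a_8 = 8960.

8960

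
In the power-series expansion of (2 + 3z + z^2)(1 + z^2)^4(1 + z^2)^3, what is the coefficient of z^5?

63

(2 + 3z + z^2) has coefficients 2,3,1 for degrees 0…2.
(1 + z^2)^4 has coefficients 1,0,4,0,6,0 for degrees 0…5.
Finally multiplying by (1 + z^2)^3, the product of all factors after the first has coefficients 1,0,7,0,21,0 for degrees 0…5.
[z^5] = 2·0 + 3·21 + 1·0 = 63.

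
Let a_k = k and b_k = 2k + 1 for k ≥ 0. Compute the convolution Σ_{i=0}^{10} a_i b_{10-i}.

Write out a_i and b_{10-i} for i = 0,…,10 and sum the products.
Σ = 0·21 + 1·19 + 2·17 + 3·15 + 4·13 + 5·11 + 6·9 + 7·7 + 8·5 + 9·3 + 10·1 = 385.

385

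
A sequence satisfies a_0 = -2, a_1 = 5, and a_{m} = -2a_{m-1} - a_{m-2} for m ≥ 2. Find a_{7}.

23

The ordinary generating function has denominator 1 + 2z + z^2.
Iterating the recurrence: a_0,…,a_{7} = -2, 5, -8, 11, -14, 17, -20, 23.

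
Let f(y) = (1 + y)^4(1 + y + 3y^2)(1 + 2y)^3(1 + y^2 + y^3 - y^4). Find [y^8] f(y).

841

(1 + y)^4 has coefficients 1,4,6,4,1 for degrees 0…4.
(1 + y + 3y^2) has coefficients 1,1,3,0,0,0,0,0,0 for degrees 0…8.
Multiplying by (1 + 2y)^3 gives running coefficients 1,7,21,38,44,24,0,0,0 for degrees 0…8.
Finally multiplying by (1 + y^2 + y^3 - y^4), the product of all factors after the first has coefficients 1,7,22,46,71,76,61,30,-20 for degrees 0…8.
[y^8] = 1·(-20) + 4·30 + 6·61 + 4·76 + 1·71 = 841.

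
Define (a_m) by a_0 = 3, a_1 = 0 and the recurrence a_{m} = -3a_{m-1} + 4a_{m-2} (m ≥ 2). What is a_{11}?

-2516580

The ordinary generating function has denominator 1 + 3x - 4x^2.
Iterating the recurrence: a_0,…,a_{11} = 3, 0, 12, -36, 156, -612, 2460, -9828, 39324, -157284, 629148, -2516580.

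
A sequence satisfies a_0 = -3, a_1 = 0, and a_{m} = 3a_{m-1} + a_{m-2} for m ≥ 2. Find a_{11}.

-128511

The ordinary generating function has denominator 1 - 3z - z^2.
Iterating the recurrence: a_0,…,a_{11} = -3, 0, -3, -9, -30, -99, -327, -1080, -3567, -11781, -38910, -128511.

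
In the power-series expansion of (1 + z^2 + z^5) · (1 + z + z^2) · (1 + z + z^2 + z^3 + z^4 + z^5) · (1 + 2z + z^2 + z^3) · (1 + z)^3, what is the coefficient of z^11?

(1 + z^2 + z^5) has coefficients 1,0,1,0,0,1 for degrees 0…5.
(1 + z + z^2) has coefficients 1,1,1,0,0,0,0,0,0,0,0,0 for degrees 0…11.
Multiplying by (1 + z + z^2 + z^3 + z^4 + z^5) gives running coefficients 1,2,3,3,3,3,2,1,0,0,0,0 for degrees 0…11.
Multiplying by (1 + 2z + z^2 + z^3) gives running coefficients 1,4,8,12,14,15,14,11,7,3,1,0 for degrees 0…11.
Finally multiplying by (1 + z)^3, the product of all factors after the first has coefficients 1,7,23,49,78,101,113,112,97,71,42,19 for degrees 0…11.
[z^11] = 1·19 + 1·71 + 1·113 = 203.

203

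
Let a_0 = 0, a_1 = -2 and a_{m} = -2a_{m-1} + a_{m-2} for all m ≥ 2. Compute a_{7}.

The ordinary generating function has denominator 1 + 2x - x^2.
Iterating the recurrence: a_0,…,a_{7} = 0, -2, 4, -10, 24, -58, 140, -338.

-338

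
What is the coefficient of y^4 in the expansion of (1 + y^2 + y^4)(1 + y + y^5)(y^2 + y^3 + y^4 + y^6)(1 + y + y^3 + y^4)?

5

(1 + y^2 + y^4) has coefficients 1,0,1,0,1 for degrees 0…4.
(1 + y + y^5) has coefficients 1,1,0,0,0 for degrees 0…4.
Multiplying by (y^2 + y^3 + y^4 + y^6) gives running coefficients 0,0,1,2,2 for degrees 0…4.
Finally multiplying by (1 + y + y^3 + y^4), the product of all factors after the first has coefficients 0,0,1,3,4 for degrees 0…4.
[y^4] = 1·4 + 1·1 + 1·0 = 5.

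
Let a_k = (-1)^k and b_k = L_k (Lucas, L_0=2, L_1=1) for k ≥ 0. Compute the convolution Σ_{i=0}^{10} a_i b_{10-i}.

Write out a_i and b_{10-i} for i = 0,…,10 and sum the products.
Σ = 1·123 − 1·76 + 1·47 − 1·29 + 1·18 − 1·11 + 1·7 − 1·4 + 1·3 − 1·1 + 1·2 = 79.

79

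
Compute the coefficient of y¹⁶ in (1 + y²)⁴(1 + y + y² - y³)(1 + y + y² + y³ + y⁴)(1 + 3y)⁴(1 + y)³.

(1 + y²)⁴ has coefficients 1,0,4,0,6,0,4,0,1 for degrees 0…8.
(1 + y + y² - y³) has coefficients 1,1,1,-1,0,0,0,0,0,0,0,0,0,0,0,0,0 for degrees 0…16.
Multiplying by (1 + y + y² + y³ + y⁴) gives running coefficients 1,2,3,2,2,1,0,-1,0,0,0,0,0,0,0,0,0 for degrees 0…16.
Multiplying by (1 + 3y)⁴ gives running coefficients 1,14,81,254,485,619,579,431,258,27,-108,-81,0,0,0,0,0 for degrees 0…16.
Finally multiplying by (1 + y)³, the product of all factors after the first has coefficients 1,17,126,540,1504,2917,4145,4510,3907,2673,1178,-66,-540,-351,-81,0,0 for degrees 0…16.
[y¹⁶] = 1·0 + 4·(-81) + 6·(-540) + 4·1178 + 1·3907 = 5055.

5055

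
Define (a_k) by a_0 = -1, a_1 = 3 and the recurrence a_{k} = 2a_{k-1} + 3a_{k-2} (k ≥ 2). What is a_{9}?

9843

The ordinary generating function has denominator 1 - 2t - 3t^2.
Iterating the recurrence: a_0,…,a_{9} = -1, 3, 3, 15, 39, 123, 363, 1095, 3279, 9843.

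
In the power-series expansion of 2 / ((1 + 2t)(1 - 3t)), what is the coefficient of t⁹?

23210

Partial fractions give a closed form: a_n = (4/5)·(-2)^n + (6/5)·3^n.
At n = 9: a_9 = 23210.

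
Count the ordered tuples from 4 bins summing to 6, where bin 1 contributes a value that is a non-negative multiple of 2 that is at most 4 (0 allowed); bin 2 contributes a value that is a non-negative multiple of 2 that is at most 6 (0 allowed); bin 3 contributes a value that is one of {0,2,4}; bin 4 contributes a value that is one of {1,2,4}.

9

The generating function for the choices is (1 + y² + y⁴)·(1 + y² + y⁴ + y⁶)·(1 + y² + y⁴)·(y + y² + y⁴); the count is [y⁶].
(1 + y² + y⁴) has coefficients 1,0,1,0,1 for degrees 0…4.
(1 + y² + y⁴ + y⁶) has coefficients 1,0,1,0,1,0,1 for degrees 0…6.
Multiplying by (1 + y² + y⁴) gives running coefficients 1,0,2,0,3,0,3 for degrees 0…6.
Finally multiplying by (y + y² + y⁴), the product of all factors after the first has coefficients 0,1,1,2,3,3,5 for degrees 0…6.
[y⁶] = 1·5 + 1·3 + 1·1 = 9.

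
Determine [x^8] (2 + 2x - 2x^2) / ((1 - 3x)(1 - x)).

24056

The denominator gives the recurrence a_n = 4a_(n−1) − 3a_(n−2) for n ≥ 3; the numerator fixes a_0 = 2, a_1 = 10, a_2 = 32.
Iterating: 2, 10, 32, 98, 296, 890, 2672, 8018, 24056, so a_8 = 24056.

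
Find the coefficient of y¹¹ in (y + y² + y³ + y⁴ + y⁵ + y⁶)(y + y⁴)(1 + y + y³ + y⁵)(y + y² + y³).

17

(y + y² + y³ + y⁴ + y⁵ + y⁶) has coefficients 0,1,1,1,1,1,1 for degrees 0…6.
(y + y⁴) has coefficients 0,1,0,0,1,0,0,0,0,0,0,0 for degrees 0…11.
Multiplying by (1 + y + y³ + y⁵) gives running coefficients 0,1,1,0,2,1,1,1,0,1,0,0 for degrees 0…11.
Finally multiplying by (y + y² + y³), the product of all factors after the first has coefficients 0,0,1,2,2,3,3,4,3,2,2,1 for degrees 0…11.
[y¹¹] = 1·2 + 1·2 + 1·3 + 1·4 + 1·3 + 1·3 = 17.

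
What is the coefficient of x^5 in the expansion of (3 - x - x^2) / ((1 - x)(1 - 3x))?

The denominator gives the recurrence a_n = 4a_(n−1) − 3a_(n−2) for n ≥ 3; the numerator fixes a_0 = 3, a_1 = 11, a_2 = 34.
Iterating: 3, 11, 34, 103, 310, 931, so a_5 = 931.

931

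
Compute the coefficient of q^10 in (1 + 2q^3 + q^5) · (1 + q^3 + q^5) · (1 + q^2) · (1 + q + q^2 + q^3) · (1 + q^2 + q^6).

29

(1 + 2q^3 + q^5) has coefficients 1,0,0,2,0,1 for degrees 0…5.
(1 + q^3 + q^5) has coefficients 1,0,0,1,0,1,0,0,0,0,0 for degrees 0…10.
Multiplying by (1 + q^2) gives running coefficients 1,0,1,1,0,2,0,1,0,0,0 for degrees 0…10.
Multiplying by (1 + q + q^2 + q^3) gives running coefficients 1,1,2,3,2,4,3,3,3,1,1 for degrees 0…10.
Finally multiplying by (1 + q^2 + q^6), the product of all factors after the first has coefficients 1,1,3,4,4,7,6,8,8,7,6 for degrees 0…10.
[q^10] = 1·6 + 2·8 + 1·7 = 29.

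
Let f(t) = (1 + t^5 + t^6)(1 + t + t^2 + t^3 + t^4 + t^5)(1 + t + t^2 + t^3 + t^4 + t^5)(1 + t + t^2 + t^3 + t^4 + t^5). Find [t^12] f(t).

62

(1 + t^5 + t^6) has coefficients 1,0,0,0,0,1,1 for degrees 0…6.
(1 + t + t^2 + t^3 + t^4 + t^5) has coefficients 1,1,1,1,1,1,0,0,0,0,0,0,0 for degrees 0…12.
Multiplying by (1 + t + t^2 + t^3 + t^4 + t^5) gives running coefficients 1,2,3,4,5,6,5,4,3,2,1,0,0 for degrees 0…12.
Finally multiplying by (1 + t + t^2 + t^3 + t^4 + t^5), the product of all factors after the first has coefficients 1,3,6,10,15,21,25,27,27,25,21,15,10 for degrees 0…12.
[t^12] = 1·10 + 1·27 + 1·25 = 62.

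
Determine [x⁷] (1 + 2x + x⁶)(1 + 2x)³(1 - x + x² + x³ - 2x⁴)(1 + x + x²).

-18

(1 + 2x + x⁶) has coefficients 1,2,0,0,0,0,1 for degrees 0…6.
(1 + 2x)³ has coefficients 1,6,12,8,0,0,0,0 for degrees 0…7.
Multiplying by (1 - x + x² + x³ - 2x⁴) gives running coefficients 1,5,7,3,8,8,-16,-16 for degrees 0…7.
Finally multiplying by (1 + x + x²), the product of all factors after the first has coefficients 1,6,13,15,18,19,0,-24 for degrees 0…7.
[x⁷] = 1·(-24) + 2·0 + 1·6 = -18.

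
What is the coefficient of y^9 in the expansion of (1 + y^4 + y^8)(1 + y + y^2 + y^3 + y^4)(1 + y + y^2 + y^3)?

(1 + y^4 + y^8) has coefficients 1,0,0,0,1,0,0,0,1 for degrees 0…8.
(1 + y + y^2 + y^3 + y^4) has coefficients 1,1,1,1,1,0,0,0,0,0 for degrees 0…9.
Finally multiplying by (1 + y + y^2 + y^3), the product of all factors after the first has coefficients 1,2,3,4,4,3,2,1,0,0 for degrees 0…9.
[y^9] = 1·0 + 1·3 + 1·2 = 5.

5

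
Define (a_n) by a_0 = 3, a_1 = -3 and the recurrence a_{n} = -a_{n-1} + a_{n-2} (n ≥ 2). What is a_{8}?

The ordinary generating function has denominator 1 + y - y^2.
Iterating the recurrence: a_0,…,a_{8} = 3, -3, 6, -9, 15, -24, 39, -63, 102.

102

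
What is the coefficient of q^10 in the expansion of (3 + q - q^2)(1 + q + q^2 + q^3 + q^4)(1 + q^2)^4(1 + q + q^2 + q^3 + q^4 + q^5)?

(3 + q - q^2) has coefficients 3,1,-1 for degrees 0…2.
(1 + q + q^2 + q^3 + q^4) has coefficients 1,1,1,1,1,0,0,0,0,0,0 for degrees 0…10.
Multiplying by (1 + q^2)^4 gives running coefficients 1,1,5,5,11,10,14,10,11,5,5 for degrees 0…10.
Finally multiplying by (1 + q + q^2 + q^3 + q^4 + q^5), the product of all factors after the first has coefficients 1,2,7,12,23,33,46,55,61,61,55 for degrees 0…10.
[q^10] = 3·55 + 1·61 − 1·61 = 165.

165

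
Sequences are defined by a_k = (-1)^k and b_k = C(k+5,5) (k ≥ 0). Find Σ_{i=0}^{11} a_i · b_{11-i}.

The convolution is the x^11 coefficient of A(x)B(x).
Σ = 1·4368 − 1·3003 + 1·2002 − 1·1287 + 1·792 − 1·462 + 1·252 − 1·126 + 1·56 − 1·21 + 1·6 − 1·1 = 2576.

2576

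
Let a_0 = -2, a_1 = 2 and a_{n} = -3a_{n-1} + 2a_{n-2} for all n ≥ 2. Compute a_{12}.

-3155258

The ordinary generating function has denominator 1 + 3q - 2q^2.
Iterating the recurrence: a_0,…,a_{12} = -2, 2, -10, 34, -122, 434, -1546, 5506, -19610, 69842, -248746, 885922, -3155258.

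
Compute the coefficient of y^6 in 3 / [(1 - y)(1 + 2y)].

Partial fractions give a closed form: a_n = (1)·1^n + (2)·(-2)^n.
At n = 6: a_6 = 129.

129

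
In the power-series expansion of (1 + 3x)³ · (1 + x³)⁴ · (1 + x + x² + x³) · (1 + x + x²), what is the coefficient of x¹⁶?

(1 + 3x)³ has coefficients 1,9,27,27 for degrees 0…3.
(1 + x³)⁴ has coefficients 1,0,0,4,0,0,6,0,0,4,0,0,1,0,0,0,0 for degrees 0…16.
Multiplying by (1 + x + x² + x³) gives running coefficients 1,1,1,5,4,4,10,6,6,10,4,4,5,1,1,1,0 for degrees 0…16.
Finally multiplying by (1 + x + x²), the product of all factors after the first has coefficients 1,2,3,7,10,13,18,20,22,22,20,18,13,10,7,3,2 for degrees 0…16.
[x¹⁶] = 1·2 + 9·3 + 27·7 + 27·10 = 488.

488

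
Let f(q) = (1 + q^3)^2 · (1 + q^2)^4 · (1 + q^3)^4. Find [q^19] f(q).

36

(1 + q^3)^2 has coefficients 1,0,0,2,0,0,1 for degrees 0…6.
(1 + q^2)^4 has coefficients 1,0,4,0,6,0,4,0,1,0,0,0,0,0,0,0,0,0,0,0 for degrees 0…19.
Finally multiplying by (1 + q^3)^4, the product of all factors after the first has coefficients 1,0,4,4,6,16,10,24,25,20,36,20,25,24,10,16,6,4,4,0 for degrees 0…19.
[q^19] = 1·0 + 2·6 + 1·24 = 36.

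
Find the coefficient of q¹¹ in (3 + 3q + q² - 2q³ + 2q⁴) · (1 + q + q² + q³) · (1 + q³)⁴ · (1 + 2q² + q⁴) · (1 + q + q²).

(3 + 3q + q² - 2q³ + 2q⁴) has coefficients 3,3,1,-2,2 for degrees 0…4.
(1 + q + q² + q³) has coefficients 1,1,1,1,0,0,0,0,0,0,0,0 for degrees 0…11.
Multiplying by (1 + q³)⁴ gives running coefficients 1,1,1,5,4,4,10,6,6,10,4,4 for degrees 0…11.
Multiplying by (1 + 2q² + q⁴) gives running coefficients 1,1,3,7,7,15,19,19,30,26,26,30 for degrees 0…11.
Finally multiplying by (1 + q + q²), the product of all factors after the first has coefficients 1,2,5,11,17,29,41,53,68,75,82,82 for degrees 0…11.
[q¹¹] = 3·82 + 3·82 + 1·75 − 2·68 + 2·53 = 537.

537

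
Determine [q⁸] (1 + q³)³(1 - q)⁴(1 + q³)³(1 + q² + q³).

(1 + q³)³ has coefficients 1,0,0,3,0,0,3,0,0 for degrees 0…8.
(1 - q)⁴ has coefficients 1,-4,6,-4,1,0,0,0,0 for degrees 0…8.
Multiplying by (1 + q³)³ gives running coefficients 1,-4,6,-1,-11,18,-9,-9,18 for degrees 0…8.
Finally multiplying by (1 + q² + q³), the product of all factors after the first has coefficients 1,-4,7,-4,-9,23,-21,-2,27 for degrees 0…8.
[q⁸] = 1·27 + 3·23 + 3·7 = 117.

117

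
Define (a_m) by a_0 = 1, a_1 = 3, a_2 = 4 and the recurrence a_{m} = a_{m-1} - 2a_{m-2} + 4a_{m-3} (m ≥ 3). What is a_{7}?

The ordinary generating function has denominator 1 - q + 2q^2 - 4q^3.
Iterating the recurrence: a_0,…,a_{7} = 1, 3, 4, 2, 6, 18, 14, 2.

2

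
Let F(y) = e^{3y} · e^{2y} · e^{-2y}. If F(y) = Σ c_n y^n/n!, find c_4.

The EGF product rule gives c_4 = Σ_{k_1+k_2+k_3=4} C(4; k_1,k_2,k_3) · ∏ g_i(k_i), where e^{3y} gives (3)^k; e^{2y} gives (2)^k; e^{-2y} gives (-2)^k.
g_1(k) for k = 0…4: 1, 3, 9, 27, 81.
g_2(k) for k = 0…4: 1, 2, 4, 8, 16.
g_3(k) for k = 0…4: 1, -2, 4, -8, 16.
First combine the last two factors: h(k) = Σ_j C(k,j)·g_2(j)·g_3(k−j) for k = 0…4: 1, 0, 0, 0, 0.
c_4 = Σ_k C(4,k)·g_1(k)·h(4−k) = 1·81·1 = 81.

81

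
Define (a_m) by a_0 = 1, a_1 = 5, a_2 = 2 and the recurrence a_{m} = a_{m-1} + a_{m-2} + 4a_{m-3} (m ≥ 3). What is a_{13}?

37741

The ordinary generating function has denominator 1 - t - t^2 - 4t^3.
Iterating the recurrence: a_0,…,a_{13} = 1, 5, 2, 11, 33, 52, 129, 313, 650, 1479, 3381, 7460, 16757, 37741.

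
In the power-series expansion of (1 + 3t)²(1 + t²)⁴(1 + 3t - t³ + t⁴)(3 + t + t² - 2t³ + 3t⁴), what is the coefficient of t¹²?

323

(1 + 3t)² has coefficients 1,6,9 for degrees 0…2.
(1 + t²)⁴ has coefficients 1,0,4,0,6,0,4,0,1,0,0,0,0 for degrees 0…12.
Multiplying by (1 + 3t - t³ + t⁴) gives running coefficients 1,3,4,11,7,14,8,6,7,-1,4,-1,1 for degrees 0…12.
Finally multiplying by (3 + t + t² - 2t³ + 3t⁴), the product of all factors after the first has coefficients 3,10,16,38,33,61,35,59,28,36,30,4,29 for degrees 0…12.
[t¹²] = 1·29 + 6·4 + 9·30 = 323.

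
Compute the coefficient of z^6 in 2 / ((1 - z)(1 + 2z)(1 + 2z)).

626

The denominator gives the recurrence a_n = −3a_(n−1) + 4a_(n−3) for n ≥ 3; the numerator fixes a_0 = 2, a_1 = -6, a_2 = 18.
Iterating: 2, -6, 18, -46, 114, -270, 626, so a_6 = 626.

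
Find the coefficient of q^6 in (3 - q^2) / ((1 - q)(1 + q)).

The denominator gives the recurrence a_n = a_(n−2) for n ≥ 3; the numerator fixes a_0 = 3, a_1 = 0, a_2 = 2.
Iterating: 3, 0, 2, 0, 2, 0, 2, so a_6 = 2.

2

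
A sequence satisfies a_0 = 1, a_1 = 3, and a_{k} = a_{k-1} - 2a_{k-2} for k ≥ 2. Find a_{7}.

The ordinary generating function has denominator 1 - y + 2y^2.
Iterating the recurrence: a_0,…,a_{7} = 1, 3, 1, -5, -7, 3, 17, 11.

11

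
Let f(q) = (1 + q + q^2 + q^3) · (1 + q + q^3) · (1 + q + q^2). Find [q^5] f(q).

(1 + q + q^2 + q^3) has coefficients 1,1,1,1 for degrees 0…3.
(1 + q + q^3) has coefficients 1,1,0,1,0,0 for degrees 0…5.
Finally multiplying by (1 + q + q^2), the product of all factors after the first has coefficients 1,2,2,2,1,1 for degrees 0…5.
[q^5] = 1·1 + 1·1 + 1·2 + 1·2 = 6.

6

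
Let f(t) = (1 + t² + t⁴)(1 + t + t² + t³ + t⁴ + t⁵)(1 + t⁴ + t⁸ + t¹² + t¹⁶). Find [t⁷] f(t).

4

(1 + t² + t⁴) has coefficients 1,0,1,0,1 for degrees 0…4.
(1 + t + t² + t³ + t⁴ + t⁵) has coefficients 1,1,1,1,1,1,0,0 for degrees 0…7.
Finally multiplying by (1 + t⁴ + t⁸ + t¹² + t¹⁶), the product of all factors after the first has coefficients 1,1,1,1,2,2,1,1 for degrees 0…7.
[t⁷] = 1·1 + 1·2 + 1·1 = 4.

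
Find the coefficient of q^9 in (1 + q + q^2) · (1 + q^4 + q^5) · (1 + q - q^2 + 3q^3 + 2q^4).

(1 + q + q^2) has coefficients 1,1,1 for degrees 0…2.
(1 + q^4 + q^5) has coefficients 1,0,0,0,1,1,0,0,0,0 for degrees 0…9.
Finally multiplying by (1 + q - q^2 + 3q^3 + 2q^4), the product of all factors after the first has coefficients 1,1,-1,3,3,2,0,2,5,2 for degrees 0…9.
[q^9] = 1·2 + 1·5 + 1·2 = 9.

9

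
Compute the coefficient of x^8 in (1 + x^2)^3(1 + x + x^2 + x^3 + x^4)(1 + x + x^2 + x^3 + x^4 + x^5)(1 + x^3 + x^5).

65

(1 + x^2)^3 has coefficients 1,0,3,0,3,0,1 for degrees 0…6.
(1 + x + x^2 + x^3 + x^4) has coefficients 1,1,1,1,1,0,0,0,0 for degrees 0…8.
Multiplying by (1 + x + x^2 + x^3 + x^4 + x^5) gives running coefficients 1,2,3,4,5,5,4,3,2 for degrees 0…8.
Finally multiplying by (1 + x^3 + x^5), the product of all factors after the first has coefficients 1,2,3,5,7,9,10,11,11 for degrees 0…8.
[x^8] = 1·11 + 3·10 + 3·7 + 1·3 = 65.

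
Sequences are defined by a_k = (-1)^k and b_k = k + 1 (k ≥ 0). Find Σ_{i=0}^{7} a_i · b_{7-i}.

4

This is [x^7] in the product of the two ordinary generating functions.
Σ = 1·8 − 1·7 + 1·6 − 1·5 + 1·4 − 1·3 + 1·2 − 1·1 = 4.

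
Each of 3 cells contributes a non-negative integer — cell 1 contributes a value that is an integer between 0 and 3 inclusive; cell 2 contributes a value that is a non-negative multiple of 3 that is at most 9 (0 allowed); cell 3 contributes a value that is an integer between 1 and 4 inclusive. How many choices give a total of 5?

5

The generating function for the choices is (1 + x + x^2 + x^3)·(1 + x^3 + x^6 + x^9)·(x + x^2 + x^3 + x^4); the count is [x^5].
(1 + x + x^2 + x^3) has coefficients 1,1,1,1 for degrees 0…3.
(1 + x^3 + x^6 + x^9) has coefficients 1,0,0,1,0,0 for degrees 0…5.
Finally multiplying by (x + x^2 + x^3 + x^4), the product of all factors after the first has coefficients 0,1,1,1,2,1 for degrees 0…5.
[x^5] = 1·1 + 1·2 + 1·1 + 1·1 = 5.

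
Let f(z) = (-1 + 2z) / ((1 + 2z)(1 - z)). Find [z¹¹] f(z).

2731

Partial fractions give a closed form: a_n = (-4/3)·(-2)^n + (1/3)·1^n.
At n = 11: a_11 = 2731.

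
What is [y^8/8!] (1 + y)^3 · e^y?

The EGF product rule gives c_8 = Σ_{k_1+k_2=8} C(8; k_1,k_2) · ∏ g_i(k_i), where (1+y)^3 gives the falling factorial (3)_k; e^y gives (1)^k.
g_1(k) for k = 0…8: 1, 3, 6, 6, 0, 0, 0, 0, 0.
g_2(k) for k = 0…8: 1, 1, 1, 1, 1, 1, 1, 1, 1.
c_8 = Σ_k C(8,k)·g_1(k)·g_2(8−k) = 1·1·1 + 8·3·1 + 28·6·1 + 56·6·1 = 1 + 24 + 168 + 336 = 529.

529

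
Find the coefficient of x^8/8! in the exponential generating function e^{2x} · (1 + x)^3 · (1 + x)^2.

The EGF product rule gives c_8 = Σ_{k_1+k_2+k_3=8} C(8; k_1,k_2,k_3) · ∏ g_i(k_i), where e^{2x} gives (2)^k; (1+x)^3 gives the falling factorial (3)_k; (1+x)^2 gives the falling factorial (2)_k.
g_1(k) for k = 0…8: 1, 2, 4, 8, 16, 32, 64, 128, 256.
g_2(k) for k = 0…8: 1, 3, 6, 6, 0, 0, 0, 0, 0.
g_3(k) for k = 0…8: 1, 2, 2, 0, 0, 0, 0, 0, 0.
First combine the last two factors: h(k) = Σ_j C(k,j)·g_2(j)·g_3(k−j) for k = 0…8: 1, 5, 20, 60, 120, 120, 0, 0, 0.
c_8 = Σ_k C(8,k)·g_1(k)·h(8−k) = 56·8·120 + 70·16·120 + 56·32·60 + 28·64·20 + 8·128·5 + 1·256·1 = 53760 + 134400 + 107520 + 35840 + 5120 + 256 = 336896.

336896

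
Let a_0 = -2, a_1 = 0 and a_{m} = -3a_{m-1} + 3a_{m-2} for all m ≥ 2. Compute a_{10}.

The ordinary generating function has denominator 1 + 3q - 3q^2.
Iterating the recurrence: a_0,…,a_{10} = -2, 0, -6, 18, -72, 270, -1026, 3888, -14742, 55890, -211896.

-211896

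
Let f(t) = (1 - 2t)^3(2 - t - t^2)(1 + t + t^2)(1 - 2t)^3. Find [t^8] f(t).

144

(1 - 2t)^3 has coefficients 1,-6,12,-8 for degrees 0…3.
(2 - t - t^2) has coefficients 2,-1,-1,0,0,0,0,0,0 for degrees 0…8.
Multiplying by (1 + t + t^2) gives running coefficients 2,1,0,-2,-1,0,0,0,0 for degrees 0…8.
Finally multiplying by (1 - 2t)^3, the product of all factors after the first has coefficients 2,-11,18,-6,3,-18,4,8,0 for degrees 0…8.
[t^8] = 1·0 − 6·8 + 12·4 − 8·(-18) = 144.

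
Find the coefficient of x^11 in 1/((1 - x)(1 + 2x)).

Partial fractions give a closed form: a_n = (1/3)·1^n + (2/3)·(-2)^n.
At n = 11: a_11 = -1365.

-1365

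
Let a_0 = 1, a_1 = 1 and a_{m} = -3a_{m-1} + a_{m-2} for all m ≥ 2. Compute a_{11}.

The ordinary generating function has denominator 1 + 3t - t^2.
Iterating the recurrence: a_0,…,a_{11} = 1, 1, -2, 7, -23, 76, -251, 829, -2738, 9043, -29867, 98644.

98644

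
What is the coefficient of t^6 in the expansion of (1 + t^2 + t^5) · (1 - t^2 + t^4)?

(1 + t^2 + t^5) has coefficients 1,0,1,0,0,1 for degrees 0…5.
(1 - t^2 + t^4) has coefficients 1,0,-1,0,1,0,0 for degrees 0…6.
[t^6] = 1·0 + 1·1 + 1·0 = 1.

1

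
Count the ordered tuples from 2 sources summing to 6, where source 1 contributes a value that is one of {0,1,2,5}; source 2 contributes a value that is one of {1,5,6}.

The generating function for the choices is (1 + y + y^2 + y^5)·(y + y^5 + y^6); the count is [y^6].
(1 + y + y^2 + y^5) has coefficients 1,1,1,0,0,1 for degrees 0…5.
(y + y^5 + y^6) has coefficients 0,1,0,0,0,1,1 for degrees 0…6.
[y^6] = 1·1 + 1·1 + 1·0 + 1·1 = 3.

3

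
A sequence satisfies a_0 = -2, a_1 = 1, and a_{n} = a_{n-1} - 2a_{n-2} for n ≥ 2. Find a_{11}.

The ordinary generating function has denominator 1 - y + 2y^2.
Iterating the recurrence: a_0,…,a_{11} = -2, 1, 5, 3, -7, -13, 1, 27, 25, -29, -79, -21.

-21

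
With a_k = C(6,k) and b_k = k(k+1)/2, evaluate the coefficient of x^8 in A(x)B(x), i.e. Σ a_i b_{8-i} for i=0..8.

1008

The convolution is the t^8 coefficient of A(t)B(t).
Σ = 1·36 + 6·28 + 15·21 + 20·15 + 15·10 + 6·6 + 1·3 + 0·1 + 0·0 = 1008.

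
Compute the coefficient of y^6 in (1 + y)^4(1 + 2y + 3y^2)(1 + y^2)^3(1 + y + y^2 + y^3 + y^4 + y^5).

(1 + y)^4 has coefficients 1,4,6,4,1 for degrees 0…4.
(1 + 2y + 3y^2) has coefficients 1,2,3,0,0,0,0 for degrees 0…6.
Multiplying by (1 + y^2)^3 gives running coefficients 1,2,6,6,12,6,10 for degrees 0…6.
Finally multiplying by (1 + y + y^2 + y^3 + y^4 + y^5), the product of all factors after the first has coefficients 1,3,9,15,27,33,42 for degrees 0…6.
[y^6] = 1·42 + 4·33 + 6·27 + 4·15 + 1·9 = 405.

405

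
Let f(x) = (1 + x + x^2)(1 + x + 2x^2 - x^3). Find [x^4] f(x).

(1 + x + x^2) has coefficients 1,1,1 for degrees 0…2.
(1 + x + 2x^2 - x^3) has coefficients 1,1,2,-1,0 for degrees 0…4.
[x^4] = 1·0 + 1·(-1) + 1·2 = 1.

1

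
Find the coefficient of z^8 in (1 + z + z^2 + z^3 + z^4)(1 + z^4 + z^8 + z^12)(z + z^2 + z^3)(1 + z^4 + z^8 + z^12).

(1 + z + z^2 + z^3 + z^4) has coefficients 1,1,1,1,1 for degrees 0…4.
(1 + z^4 + z^8 + z^12) has coefficients 1,0,0,0,1,0,0,0,1 for degrees 0…8.
Multiplying by (z + z^2 + z^3) gives running coefficients 0,1,1,1,0,1,1,1,0 for degrees 0…8.
Finally multiplying by (1 + z^4 + z^8 + z^12), the product of all factors after the first has coefficients 0,1,1,1,0,2,2,2,0 for degrees 0…8.
[z^8] = 1·0 + 1·2 + 1·2 + 1·2 + 1·0 = 6.

6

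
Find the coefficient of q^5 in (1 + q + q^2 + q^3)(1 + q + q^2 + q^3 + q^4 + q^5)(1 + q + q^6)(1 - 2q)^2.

(1 + q + q^2 + q^3) has coefficients 1,1,1,1 for degrees 0…3.
(1 + q + q^2 + q^3 + q^4 + q^5) has coefficients 1,1,1,1,1,1 for degrees 0…5.
Multiplying by (1 + q + q^6) gives running coefficients 1,2,2,2,2,2 for degrees 0…5.
Finally multiplying by (1 - 2q)^2, the product of all factors after the first has coefficients 1,-2,-2,2,2,2 for degrees 0…5.
[q^5] = 1·2 + 1·2 + 1·2 + 1·(-2) = 4.

4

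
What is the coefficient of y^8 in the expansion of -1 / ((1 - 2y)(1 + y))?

-171

Partial fractions give a closed form: a_n = (-2/3)·2^n + (-1/3)·(-1)^n.
At n = 8: a_8 = -171.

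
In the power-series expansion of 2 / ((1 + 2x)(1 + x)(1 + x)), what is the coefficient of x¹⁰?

The denominator gives the recurrence a_n = −4a_(n−1) − 5a_(n−2) − 2a_(n−3) for n ≥ 3; the numerator fixes a_0 = 2, a_1 = -8, a_2 = 22.
Iterating: 2, -8, 22, -52, 114, -240, 494, -1004, 2026, -4072, 8166, so a_10 = 8166.

8166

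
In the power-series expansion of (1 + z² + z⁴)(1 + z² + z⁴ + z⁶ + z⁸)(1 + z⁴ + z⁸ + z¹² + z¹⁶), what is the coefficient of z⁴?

(1 + z² + z⁴) has coefficients 1,0,1,0,1 for degrees 0…4.
(1 + z² + z⁴ + z⁶ + z⁸) has coefficients 1,0,1,0,1 for degrees 0…4.
Finally multiplying by (1 + z⁴ + z⁸ + z¹² + z¹⁶), the product of all factors after the first has coefficients 1,0,1,0,2 for degrees 0…4.
[z⁴] = 1·2 + 1·1 + 1·1 = 4.

4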